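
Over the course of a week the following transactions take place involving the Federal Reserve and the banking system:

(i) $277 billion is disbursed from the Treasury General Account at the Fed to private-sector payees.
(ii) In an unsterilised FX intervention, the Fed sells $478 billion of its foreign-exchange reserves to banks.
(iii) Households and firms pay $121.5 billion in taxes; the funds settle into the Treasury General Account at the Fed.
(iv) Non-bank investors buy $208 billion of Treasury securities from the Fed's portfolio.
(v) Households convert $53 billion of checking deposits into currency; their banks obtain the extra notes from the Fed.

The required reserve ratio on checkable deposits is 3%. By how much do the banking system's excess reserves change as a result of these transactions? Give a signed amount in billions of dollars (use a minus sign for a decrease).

-$580.335 billion

Government spending $277 billion: reserves +$277B, deposits +$277B.
FX sale $478 billion: reserves −$478B, deposits 0.
Government account inflow $121.5 billion: reserves −$121.5B, deposits −$121.5B.
Asset sale (to non-banks) $208 billion: reserves −$208B, deposits −$208B.
Currency withdrawal $53 billion: reserves −$53B, deposits −$53B.
Totals: Δreserves = −$583.5B, Δdeposits = −$105.5B.
Δrequired reserves = 3% × −$105.5B = −$3.165B.
Δexcess reserves = Δreserves − Δrequired = −$583.5B − (−$3.165B) = -$580.335 billion.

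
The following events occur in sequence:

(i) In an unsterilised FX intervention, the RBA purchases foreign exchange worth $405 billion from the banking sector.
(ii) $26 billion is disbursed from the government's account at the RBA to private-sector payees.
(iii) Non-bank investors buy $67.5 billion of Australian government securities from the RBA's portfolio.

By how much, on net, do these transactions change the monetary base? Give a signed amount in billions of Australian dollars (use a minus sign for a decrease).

+$363.5 billion

RBA balance sheet:
  Assets:      Securities −$67.5B, Foreign assets +$405B
  Liabilities: Bank reserves +$363.5B, Government deposits −$26B
Monetary base = currency + reserves: 0 + (+$363.5B) = +$363.5 billion.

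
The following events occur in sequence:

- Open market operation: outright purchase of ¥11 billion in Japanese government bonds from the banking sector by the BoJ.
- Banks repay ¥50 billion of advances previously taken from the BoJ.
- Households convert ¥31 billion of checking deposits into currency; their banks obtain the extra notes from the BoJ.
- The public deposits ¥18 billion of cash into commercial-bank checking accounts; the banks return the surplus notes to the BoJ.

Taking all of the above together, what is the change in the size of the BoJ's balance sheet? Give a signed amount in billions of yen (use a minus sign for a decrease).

BoJ balance sheet:
  Assets:      Securities +¥11B, Loans to banks −¥50B
  Liabilities: Bank reserves −¥52B, Currency in circulation +¥13B
Change in total BoJ assets = -¥39 billion.

-¥39 billion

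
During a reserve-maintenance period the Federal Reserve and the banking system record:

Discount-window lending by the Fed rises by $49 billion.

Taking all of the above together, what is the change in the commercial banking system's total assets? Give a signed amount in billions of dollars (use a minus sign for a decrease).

Discount-window loan $49 billion: bank balance sheets expand → +$49B.

+$49 billion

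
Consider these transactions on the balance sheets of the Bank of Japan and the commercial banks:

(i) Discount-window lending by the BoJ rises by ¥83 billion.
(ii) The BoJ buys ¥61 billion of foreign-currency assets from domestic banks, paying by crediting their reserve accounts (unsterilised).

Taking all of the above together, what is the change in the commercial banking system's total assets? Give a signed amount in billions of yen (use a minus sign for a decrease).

BoJ balance sheet:
  Assets:      Loans to banks +¥83B, Foreign assets +¥61B
  Liabilities: Bank reserves +¥144B
Commercial banking system:
  Assets:      Reserves at CB +¥144B, Foreign assets −¥61B
  Liabilities: Borrowings from CB +¥83B
Change in total bank assets = +¥83 billion.

+¥83 billion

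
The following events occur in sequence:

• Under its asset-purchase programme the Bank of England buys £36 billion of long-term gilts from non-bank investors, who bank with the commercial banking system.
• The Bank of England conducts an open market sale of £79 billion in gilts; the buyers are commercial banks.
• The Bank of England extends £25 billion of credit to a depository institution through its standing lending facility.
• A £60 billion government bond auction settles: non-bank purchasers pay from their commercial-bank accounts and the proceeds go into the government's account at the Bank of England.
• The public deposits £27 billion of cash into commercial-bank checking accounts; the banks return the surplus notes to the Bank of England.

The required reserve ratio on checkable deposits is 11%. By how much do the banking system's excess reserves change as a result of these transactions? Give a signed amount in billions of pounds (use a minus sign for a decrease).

-£51.33 billion

Asset purchase (from non-banks) £36 billion: reserves +£36B, deposits +£36B.
OMO sale (to banks) £79 billion: reserves −£79B, deposits 0.
Discount-window loan £25 billion: reserves +£25B, deposits 0.
Government account inflow £60 billion: reserves −£60B, deposits −£60B.
Currency deposit £27 billion: reserves +£27B, deposits +£27B.
Totals: Δreserves = −£51B, Δdeposits = +£3B.
Δrequired reserves = 11% × +£3B = +£0.33B.
Δexcess reserves = Δreserves − Δrequired = −£51B − (+£0.33B) = -£51.33 billion.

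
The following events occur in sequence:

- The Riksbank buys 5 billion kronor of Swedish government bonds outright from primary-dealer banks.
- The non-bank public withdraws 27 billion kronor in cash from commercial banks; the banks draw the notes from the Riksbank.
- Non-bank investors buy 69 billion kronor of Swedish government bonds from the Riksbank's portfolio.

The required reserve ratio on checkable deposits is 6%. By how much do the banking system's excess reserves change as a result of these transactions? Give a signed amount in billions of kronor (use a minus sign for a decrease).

OMO purchase (from banks) 5 billion kronor: reserves +5B, deposits 0.
Currency withdrawal 27 billion kronor: reserves −27B, deposits −27B.
Asset sale (to non-banks) 69 billion kronor: reserves −69B, deposits −69B.
Totals: Δreserves = −91B, Δdeposits = −96B.
Δrequired reserves = 6% × −96B = −5.76B.
Δexcess reserves = Δreserves − Δrequired = −91B − (−5.76B) = -85.24 billion.

-85.24 billion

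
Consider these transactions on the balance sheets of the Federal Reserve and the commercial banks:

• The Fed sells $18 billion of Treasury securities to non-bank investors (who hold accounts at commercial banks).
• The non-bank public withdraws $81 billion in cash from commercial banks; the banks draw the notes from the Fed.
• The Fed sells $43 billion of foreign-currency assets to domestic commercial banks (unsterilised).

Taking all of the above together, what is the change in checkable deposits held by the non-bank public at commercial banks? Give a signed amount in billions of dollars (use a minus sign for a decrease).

-$99 billion

Fed balance sheet:
  Assets:      Securities −$18B, Foreign assets −$43B
  Liabilities: Bank reserves −$142B, Currency in circulation +$81B
Commercial banking system:
  Assets:      Reserves at CB −$142B, Foreign assets +$43B
  Liabilities: Checkable deposits −$99B
So the change in checkable deposits held by the non-bank public at commercial banks is -$99 billion.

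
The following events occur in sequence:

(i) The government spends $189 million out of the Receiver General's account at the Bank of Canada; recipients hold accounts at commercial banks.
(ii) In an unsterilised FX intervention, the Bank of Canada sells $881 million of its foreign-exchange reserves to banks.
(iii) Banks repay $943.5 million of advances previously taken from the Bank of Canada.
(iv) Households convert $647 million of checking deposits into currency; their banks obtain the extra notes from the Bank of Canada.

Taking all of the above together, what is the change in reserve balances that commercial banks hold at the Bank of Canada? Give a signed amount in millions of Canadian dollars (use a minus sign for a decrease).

-$2282.5 million

Government spending $189 million: government payments flow into bank reserve accounts → +$189M.
FX sale $881 million: the buying banks pay out of their reserve balances → −$881M.
Discount-window repayment $943.5 million: repayment is debited from reserves → −$943.5M.
Currency withdrawal $647 million: banks swap reserves for currency → −$647M.
Net: 189 − 881 − 943.5 − 647 = -$2282.5 million.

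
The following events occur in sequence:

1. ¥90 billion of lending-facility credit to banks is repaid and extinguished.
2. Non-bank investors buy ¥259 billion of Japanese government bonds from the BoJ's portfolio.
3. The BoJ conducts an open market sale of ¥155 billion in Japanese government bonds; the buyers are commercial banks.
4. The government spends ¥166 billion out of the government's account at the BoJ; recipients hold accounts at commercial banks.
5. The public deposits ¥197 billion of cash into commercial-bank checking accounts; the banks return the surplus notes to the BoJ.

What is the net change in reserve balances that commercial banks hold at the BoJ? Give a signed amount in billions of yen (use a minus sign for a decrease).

BoJ balance sheet:
  Assets:      Securities −¥414B, Loans to banks −¥90B
  Liabilities: Bank reserves −¥141B, Currency in circulation −¥197B, Government deposits −¥166B
Commercial banking system:
  Assets:      Reserves at CB −¥141B, Securities +¥155B
  Liabilities: Checkable deposits +¥104B, Borrowings from CB −¥90B
So the change in reserve balances that commercial banks hold at the BoJ is -¥141 billion.

-¥141 billion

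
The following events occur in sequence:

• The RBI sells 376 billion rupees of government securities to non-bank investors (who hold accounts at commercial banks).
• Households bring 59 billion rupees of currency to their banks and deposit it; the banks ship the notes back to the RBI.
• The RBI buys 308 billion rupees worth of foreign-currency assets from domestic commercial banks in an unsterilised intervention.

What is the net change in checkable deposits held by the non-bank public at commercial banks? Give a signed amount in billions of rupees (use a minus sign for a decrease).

RBI balance sheet:
  Assets:      Securities −376B, Foreign assets +308B
  Liabilities: Bank reserves −9B, Currency in circulation −59B
Commercial banking system:
  Assets:      Reserves at CB −9B, Foreign assets −308B
  Liabilities: Checkable deposits −317B
So the change in checkable deposits held by the non-bank public at commercial banks is -317 billion.

-317 billion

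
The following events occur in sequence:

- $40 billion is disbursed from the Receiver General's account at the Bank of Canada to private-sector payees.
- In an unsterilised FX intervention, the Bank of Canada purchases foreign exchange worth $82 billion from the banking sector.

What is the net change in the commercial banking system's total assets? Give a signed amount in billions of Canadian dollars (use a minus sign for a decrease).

+$40 billion

Government spending $40 billion: bank balance sheets expand → +$40B.
FX purchase $82 billion: just an asset swap on bank balance sheets → 0.
Net: 40 + 0 = +$40 billion.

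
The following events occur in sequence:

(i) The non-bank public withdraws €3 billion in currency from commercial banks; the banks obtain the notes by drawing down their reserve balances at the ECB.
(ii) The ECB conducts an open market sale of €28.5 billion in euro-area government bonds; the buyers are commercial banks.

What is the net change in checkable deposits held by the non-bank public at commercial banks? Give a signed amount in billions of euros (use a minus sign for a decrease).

Currency withdrawal €3 billion: non-bank counterparties' bank balances fall → −€3B.
OMO sale (to banks) €28.5 billion: the counterparty is a bank, so public deposits are unchanged → 0.
Net: −3 + 0 = -€3 billion.

-€3 billion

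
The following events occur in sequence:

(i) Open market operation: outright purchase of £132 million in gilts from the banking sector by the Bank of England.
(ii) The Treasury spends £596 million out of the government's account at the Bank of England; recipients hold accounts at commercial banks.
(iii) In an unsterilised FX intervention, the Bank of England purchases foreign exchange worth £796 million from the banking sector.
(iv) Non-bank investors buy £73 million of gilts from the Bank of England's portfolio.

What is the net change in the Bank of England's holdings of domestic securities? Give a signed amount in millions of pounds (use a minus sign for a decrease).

Bank of England balance sheet:
  Assets:      Securities +£59M, Foreign assets +£796M
  Liabilities: Bank reserves +£1451M, Government deposits −£596M
So the change in the Bank of England's holdings of domestic securities is +£59 million.

+£59 million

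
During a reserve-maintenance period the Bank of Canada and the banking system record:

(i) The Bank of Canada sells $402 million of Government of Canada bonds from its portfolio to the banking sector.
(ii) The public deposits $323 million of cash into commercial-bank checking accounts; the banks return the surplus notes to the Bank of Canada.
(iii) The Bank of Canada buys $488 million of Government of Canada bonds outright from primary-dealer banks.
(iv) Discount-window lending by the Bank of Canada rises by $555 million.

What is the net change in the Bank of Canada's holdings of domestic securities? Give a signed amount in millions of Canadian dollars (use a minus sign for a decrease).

+$86 million

OMO sale (to banks) $402 million: securities removed from the Bank of Canada's portfolio → −$402M.
Currency deposit $323 million: the Bank of Canada's securities portfolio is untouched → 0.
OMO purchase (from banks) $488 million: securities added to the Bank of Canada's portfolio → +$488M.
Discount-window loan $555 million: the Bank of Canada's securities portfolio is untouched → 0.
Net: −402 + 0 + 488 + 0 = +$86 million.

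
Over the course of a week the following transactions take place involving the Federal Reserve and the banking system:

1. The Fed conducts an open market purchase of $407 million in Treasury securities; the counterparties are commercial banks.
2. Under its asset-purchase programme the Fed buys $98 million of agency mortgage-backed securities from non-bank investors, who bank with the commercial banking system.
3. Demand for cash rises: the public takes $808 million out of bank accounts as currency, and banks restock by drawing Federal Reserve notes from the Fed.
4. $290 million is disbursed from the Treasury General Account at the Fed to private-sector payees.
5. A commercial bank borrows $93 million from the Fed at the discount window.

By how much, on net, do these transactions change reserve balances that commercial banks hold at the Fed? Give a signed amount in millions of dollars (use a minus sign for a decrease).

Fed balance sheet:
  Assets:      Securities +$505M, Loans to banks +$93M
  Liabilities: Bank reserves +$80M, Currency in circulation +$808M, Government deposits −$290M
Commercial banking system:
  Assets:      Reserves at CB +$80M, Securities −$407M
  Liabilities: Checkable deposits −$420M, Borrowings from CB +$93M
So the change in reserve balances that commercial banks hold at the Fed is +$80 million.

+$80 million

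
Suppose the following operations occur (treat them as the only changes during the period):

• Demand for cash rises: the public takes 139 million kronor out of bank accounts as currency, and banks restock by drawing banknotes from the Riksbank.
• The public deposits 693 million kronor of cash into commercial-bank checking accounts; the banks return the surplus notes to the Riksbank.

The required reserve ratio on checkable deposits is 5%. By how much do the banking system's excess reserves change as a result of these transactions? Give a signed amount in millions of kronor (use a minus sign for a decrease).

+526.3 million

Currency withdrawal 139 million kronor: reserves −139M, deposits −139M.
Currency deposit 693 million kronor: reserves +693M, deposits +693M.
Totals: Δreserves = +554M, Δdeposits = +554M.
Δrequired reserves = 5% × +554M = +27.7M.
Δexcess reserves = Δreserves − Δrequired = +554M − (+27.7M) = +526.3 million.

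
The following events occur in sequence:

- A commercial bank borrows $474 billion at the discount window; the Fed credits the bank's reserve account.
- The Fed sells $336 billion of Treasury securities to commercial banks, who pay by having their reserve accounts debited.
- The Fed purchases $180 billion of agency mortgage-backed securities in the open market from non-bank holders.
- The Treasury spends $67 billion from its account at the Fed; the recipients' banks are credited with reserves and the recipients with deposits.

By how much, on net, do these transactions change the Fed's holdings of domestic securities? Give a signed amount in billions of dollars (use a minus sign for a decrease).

-$156 billion

Discount-window loan $474 billion: the Fed's securities portfolio is untouched → 0.
OMO sale (to banks) $336 billion: securities removed from the Fed's portfolio → −$336B.
Asset purchase (from non-banks) $180 billion: securities added to the Fed's portfolio → +$180B.
Government spending $67 billion: the Fed's securities portfolio is untouched → 0.
Net: 0 − 336 + 180 + 0 = -$156 billion.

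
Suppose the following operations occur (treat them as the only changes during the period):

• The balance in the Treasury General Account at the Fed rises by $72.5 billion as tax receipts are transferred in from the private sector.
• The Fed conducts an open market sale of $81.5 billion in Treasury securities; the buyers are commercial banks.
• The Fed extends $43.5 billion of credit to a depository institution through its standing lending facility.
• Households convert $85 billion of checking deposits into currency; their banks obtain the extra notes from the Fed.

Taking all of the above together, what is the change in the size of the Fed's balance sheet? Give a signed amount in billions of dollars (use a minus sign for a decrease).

Government account inflow $72.5 billion: only the composition of liabilities changes → 0.
OMO sale (to banks) $81.5 billion: a Fed asset is shed → −$81.5B.
Discount-window loan $43.5 billion: a Fed asset is acquired → +$43.5B.
Currency withdrawal $85 billion: only the composition of liabilities changes → 0.
Net: 0 − 81.5 + 43.5 + 0 = -$38 billion.

-$38 billion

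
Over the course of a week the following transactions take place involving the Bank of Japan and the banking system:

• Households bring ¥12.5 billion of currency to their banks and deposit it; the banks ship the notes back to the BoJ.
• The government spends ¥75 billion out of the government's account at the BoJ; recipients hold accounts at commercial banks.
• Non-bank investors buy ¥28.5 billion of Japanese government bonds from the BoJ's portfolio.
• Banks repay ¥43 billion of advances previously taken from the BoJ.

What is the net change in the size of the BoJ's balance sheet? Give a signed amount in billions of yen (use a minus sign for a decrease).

Currency deposit ¥12.5 billion: only the composition of liabilities changes → 0.
Government spending ¥75 billion: only the composition of liabilities changes → 0.
Asset sale (to non-banks) ¥28.5 billion: a BoJ asset is shed → −¥28.5B.
Discount-window repayment ¥43 billion: a BoJ asset is shed → −¥43B.
Net: 0 + 0 − 28.5 − 43 = -¥71.5 billion.

-¥71.5 billion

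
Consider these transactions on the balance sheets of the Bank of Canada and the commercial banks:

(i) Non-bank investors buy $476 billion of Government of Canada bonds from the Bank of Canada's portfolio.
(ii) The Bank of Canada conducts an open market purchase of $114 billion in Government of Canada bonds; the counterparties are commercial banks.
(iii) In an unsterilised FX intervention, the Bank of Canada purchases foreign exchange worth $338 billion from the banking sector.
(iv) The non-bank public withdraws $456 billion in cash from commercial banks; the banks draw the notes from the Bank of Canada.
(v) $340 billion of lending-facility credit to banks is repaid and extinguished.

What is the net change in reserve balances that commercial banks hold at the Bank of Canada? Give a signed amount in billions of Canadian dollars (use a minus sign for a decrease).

Bank of Canada balance sheet:
  Assets:      Securities −$362B, Loans to banks −$340B, Foreign assets +$338B
  Liabilities: Bank reserves −$820B, Currency in circulation +$456B
Commercial banking system:
  Assets:      Reserves at CB −$820B, Securities −$114B, Foreign assets −$338B
  Liabilities: Checkable deposits −$932B, Borrowings from CB −$340B
So the change in reserve balances that commercial banks hold at the Bank of Canada is -$820 billion.

-$820 billion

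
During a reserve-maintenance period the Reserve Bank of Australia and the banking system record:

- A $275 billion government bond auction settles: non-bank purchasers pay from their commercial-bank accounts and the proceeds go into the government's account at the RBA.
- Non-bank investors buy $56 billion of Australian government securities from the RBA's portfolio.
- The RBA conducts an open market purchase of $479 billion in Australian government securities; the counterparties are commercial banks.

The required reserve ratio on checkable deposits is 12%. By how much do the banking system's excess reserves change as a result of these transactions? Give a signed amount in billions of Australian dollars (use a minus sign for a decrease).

Government account inflow $275 billion: reserves −$275B, deposits −$275B.
Asset sale (to non-banks) $56 billion: reserves −$56B, deposits −$56B.
OMO purchase (from banks) $479 billion: reserves +$479B, deposits 0.
Totals: Δreserves = +$148B, Δdeposits = −$331B.
Δrequired reserves = 12% × −$331B = −$39.72B.
Δexcess reserves = Δreserves − Δrequired = +$148B − (−$39.72B) = +$187.72 billion.

+$187.72 billion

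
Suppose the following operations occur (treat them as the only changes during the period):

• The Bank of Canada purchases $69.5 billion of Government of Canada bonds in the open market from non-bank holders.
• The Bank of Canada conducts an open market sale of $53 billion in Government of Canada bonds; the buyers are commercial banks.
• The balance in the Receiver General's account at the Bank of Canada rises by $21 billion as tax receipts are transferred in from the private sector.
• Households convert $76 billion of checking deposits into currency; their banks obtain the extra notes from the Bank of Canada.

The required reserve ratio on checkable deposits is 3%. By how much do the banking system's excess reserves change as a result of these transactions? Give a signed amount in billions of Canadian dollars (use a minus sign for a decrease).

-$79.675 billion

Asset purchase (from non-banks) $69.5 billion: reserves +$69.5B, deposits +$69.5B.
OMO sale (to banks) $53 billion: reserves −$53B, deposits 0.
Government account inflow $21 billion: reserves −$21B, deposits −$21B.
Currency withdrawal $76 billion: reserves −$76B, deposits −$76B.
Totals: Δreserves = −$80.5B, Δdeposits = −$27.5B.
Δrequired reserves = 3% × −$27.5B = −$0.825B.
Δexcess reserves = Δreserves − Δrequired = −$80.5B − (−$0.825B) = -$79.675 billion.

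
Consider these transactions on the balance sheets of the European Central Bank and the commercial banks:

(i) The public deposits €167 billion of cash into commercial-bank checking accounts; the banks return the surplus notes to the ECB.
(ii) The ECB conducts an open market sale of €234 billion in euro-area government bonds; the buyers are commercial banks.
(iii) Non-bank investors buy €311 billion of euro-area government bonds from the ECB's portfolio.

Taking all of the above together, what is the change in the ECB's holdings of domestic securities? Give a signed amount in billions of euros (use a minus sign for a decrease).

Currency deposit €167 billion: the ECB's securities portfolio is untouched → 0.
OMO sale (to banks) €234 billion: securities removed from the ECB's portfolio → −€234B.
Asset sale (to non-banks) €311 billion: securities removed from the ECB's portfolio → −€311B.
Net: 0 − 234 − 311 = -€545 billion.

-€545 billion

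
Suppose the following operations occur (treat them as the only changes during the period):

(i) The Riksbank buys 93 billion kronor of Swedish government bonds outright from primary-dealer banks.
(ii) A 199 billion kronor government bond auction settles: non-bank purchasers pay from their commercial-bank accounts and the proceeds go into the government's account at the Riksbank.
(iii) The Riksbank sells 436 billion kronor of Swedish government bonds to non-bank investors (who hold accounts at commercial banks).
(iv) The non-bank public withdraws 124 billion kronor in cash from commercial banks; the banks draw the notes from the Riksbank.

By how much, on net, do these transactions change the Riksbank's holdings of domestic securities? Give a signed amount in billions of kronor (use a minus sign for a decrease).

Riksbank balance sheet:
  Assets:      Securities −343B
  Liabilities: Bank reserves −666B, Currency in circulation +124B, Government deposits +199B
So the change in the Riksbank's holdings of domestic securities is -343 billion.

-343 billion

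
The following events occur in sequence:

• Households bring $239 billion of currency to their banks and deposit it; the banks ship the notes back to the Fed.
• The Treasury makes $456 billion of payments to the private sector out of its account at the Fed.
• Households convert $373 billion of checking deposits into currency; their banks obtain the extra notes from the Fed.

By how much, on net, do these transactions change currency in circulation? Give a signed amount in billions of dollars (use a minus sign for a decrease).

+$134 billion

Currency deposit $239 billion: notes return to the central bank → −$239B.
Government spending $456 billion: no currency enters or leaves circulation → 0.
Currency withdrawal $373 billion: notes leave the central bank → +$373B.
Net: −239 + 0 + 373 = +$134 billion.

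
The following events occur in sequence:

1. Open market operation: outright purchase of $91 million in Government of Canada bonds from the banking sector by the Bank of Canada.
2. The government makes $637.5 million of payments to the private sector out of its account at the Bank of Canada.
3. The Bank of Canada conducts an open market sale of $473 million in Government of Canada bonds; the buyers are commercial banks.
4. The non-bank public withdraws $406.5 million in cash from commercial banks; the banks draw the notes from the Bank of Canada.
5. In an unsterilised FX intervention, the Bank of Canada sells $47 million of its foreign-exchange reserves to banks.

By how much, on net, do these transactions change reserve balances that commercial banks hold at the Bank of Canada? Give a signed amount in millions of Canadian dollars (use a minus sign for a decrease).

OMO purchase (from banks) $91 million: the Bank of Canada pays by crediting reserve accounts → +$91M.
Government spending $637.5 million: government payments flow into bank reserve accounts → +$637.5M.
OMO sale (to banks) $473 million: the buying banks pay out of their reserve balances → −$473M.
Currency withdrawal $406.5 million: banks swap reserves for currency → −$406.5M.
FX sale $47 million: the buying banks pay out of their reserve balances → −$47M.
Net: 91 + 637.5 − 473 − 406.5 − 47 = -$198 million.

-$198 million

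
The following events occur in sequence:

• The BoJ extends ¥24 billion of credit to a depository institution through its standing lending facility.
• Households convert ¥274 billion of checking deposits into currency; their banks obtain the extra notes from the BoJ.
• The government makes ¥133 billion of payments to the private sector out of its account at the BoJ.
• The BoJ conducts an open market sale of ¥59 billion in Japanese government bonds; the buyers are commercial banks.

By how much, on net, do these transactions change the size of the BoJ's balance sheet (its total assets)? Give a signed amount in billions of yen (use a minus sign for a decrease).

-¥35 billion

BoJ balance sheet:
  Assets:      Securities −¥59B, Loans to banks +¥24B
  Liabilities: Bank reserves −¥176B, Currency in circulation +¥274B, Government deposits −¥133B
Change in total BoJ assets = -¥35 billion.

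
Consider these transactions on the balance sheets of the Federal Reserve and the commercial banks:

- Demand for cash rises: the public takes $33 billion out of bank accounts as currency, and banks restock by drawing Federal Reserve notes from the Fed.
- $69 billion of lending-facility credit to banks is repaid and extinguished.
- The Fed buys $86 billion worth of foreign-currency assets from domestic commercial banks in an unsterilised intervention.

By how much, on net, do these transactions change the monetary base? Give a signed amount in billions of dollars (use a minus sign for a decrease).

Currency withdrawal $33 billion: just a shift between currency and reserves — both are base money → 0.
Discount-window repayment $69 billion: Fed balance sheet contracts → −$69B.
FX purchase $86 billion: Fed balance sheet expands → +$86B.
Net: 0 − 69 + 86 = +$17 billion.

+$17 billion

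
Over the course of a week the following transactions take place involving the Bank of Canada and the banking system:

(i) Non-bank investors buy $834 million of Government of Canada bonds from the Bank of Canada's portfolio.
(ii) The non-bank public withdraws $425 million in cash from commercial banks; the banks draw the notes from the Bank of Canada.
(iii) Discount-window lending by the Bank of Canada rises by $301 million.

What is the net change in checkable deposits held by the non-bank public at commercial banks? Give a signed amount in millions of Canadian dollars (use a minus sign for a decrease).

-$1259 million

Asset sale (to non-banks) $834 million: non-bank counterparties' bank balances fall → −$834M.
Currency withdrawal $425 million: non-bank counterparties' bank balances fall → −$425M.
Discount-window loan $301 million: the counterparty is a bank, so public deposits are unchanged → 0.
Net: −834 − 425 + 0 = -$1259 million.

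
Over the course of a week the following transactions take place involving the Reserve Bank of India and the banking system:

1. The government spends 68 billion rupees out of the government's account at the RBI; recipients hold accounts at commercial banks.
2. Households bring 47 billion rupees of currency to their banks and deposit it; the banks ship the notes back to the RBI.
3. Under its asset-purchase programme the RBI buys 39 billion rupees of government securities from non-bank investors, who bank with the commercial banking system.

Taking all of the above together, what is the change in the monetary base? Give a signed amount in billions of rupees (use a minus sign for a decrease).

+107 billion

RBI balance sheet:
  Assets:      Securities +39B
  Liabilities: Bank reserves +154B, Currency in circulation −47B, Government deposits −68B
Commercial banking system:
  Assets:      Reserves at CB +154B
  Liabilities: Checkable deposits +154B
Monetary base = currency + reserves: −47B + (+154B) = +107 billion.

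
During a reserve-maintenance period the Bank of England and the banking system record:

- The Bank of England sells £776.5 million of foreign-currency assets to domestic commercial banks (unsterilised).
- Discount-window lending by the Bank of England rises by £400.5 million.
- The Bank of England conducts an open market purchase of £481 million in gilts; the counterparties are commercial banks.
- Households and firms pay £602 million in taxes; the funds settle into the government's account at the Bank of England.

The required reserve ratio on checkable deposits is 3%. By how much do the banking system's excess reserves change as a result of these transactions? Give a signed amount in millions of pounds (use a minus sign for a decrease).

FX sale £776.5 million: reserves −£776.5M, deposits 0.
Discount-window loan £400.5 million: reserves +£400.5M, deposits 0.
OMO purchase (from banks) £481 million: reserves +£481M, deposits 0.
Government account inflow £602 million: reserves −£602M, deposits −£602M.
Totals: Δreserves = −£497M, Δdeposits = −£602M.
Δrequired reserves = 3% × −£602M = −£18.06M.
Δexcess reserves = Δreserves − Δrequired = −£497M − (−£18.06M) = -£478.94 million.

-£478.94 million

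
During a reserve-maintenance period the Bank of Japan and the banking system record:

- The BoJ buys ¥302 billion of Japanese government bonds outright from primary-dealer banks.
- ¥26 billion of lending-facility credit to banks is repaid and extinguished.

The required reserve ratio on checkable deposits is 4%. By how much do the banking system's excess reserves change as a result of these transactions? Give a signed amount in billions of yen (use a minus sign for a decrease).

OMO purchase (from banks) ¥302 billion: reserves +¥302B, deposits 0.
Discount-window repayment ¥26 billion: reserves −¥26B, deposits 0.
Totals: Δreserves = +¥276B, Δdeposits = 0.
Δrequired reserves = 4% × 0 = 0.
Δexcess reserves = Δreserves − Δrequired = +¥276B − (0) = +¥276 billion.

+¥276 billion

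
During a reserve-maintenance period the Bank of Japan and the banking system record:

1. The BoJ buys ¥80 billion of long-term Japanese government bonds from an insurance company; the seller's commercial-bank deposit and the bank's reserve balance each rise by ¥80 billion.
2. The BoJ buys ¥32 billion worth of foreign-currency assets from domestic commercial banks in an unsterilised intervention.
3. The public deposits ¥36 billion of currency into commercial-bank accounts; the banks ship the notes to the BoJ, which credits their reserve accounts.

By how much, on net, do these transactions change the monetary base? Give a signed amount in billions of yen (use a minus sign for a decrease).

+¥112 billion

Asset purchase (from non-banks) ¥80 billion: BoJ balance sheet expands → +¥80B.
FX purchase ¥32 billion: BoJ balance sheet expands → +¥32B.
Currency deposit ¥36 billion: just a shift between currency and reserves — both are base money → 0.
Net: 80 + 32 + 0 = +¥112 billion.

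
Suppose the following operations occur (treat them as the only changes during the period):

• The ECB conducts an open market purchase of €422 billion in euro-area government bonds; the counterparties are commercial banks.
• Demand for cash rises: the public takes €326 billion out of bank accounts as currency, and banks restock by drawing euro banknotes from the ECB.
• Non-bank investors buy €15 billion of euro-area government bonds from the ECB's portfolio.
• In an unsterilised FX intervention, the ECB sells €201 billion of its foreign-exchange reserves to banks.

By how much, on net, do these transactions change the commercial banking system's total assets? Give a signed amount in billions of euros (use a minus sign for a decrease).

-€341 billion

ECB balance sheet:
  Assets:      Securities +€407B, Foreign assets −€201B
  Liabilities: Bank reserves −€120B, Currency in circulation +€326B
Commercial banking system:
  Assets:      Reserves at CB −€120B, Securities −€422B, Foreign assets +€201B
  Liabilities: Checkable deposits −€341B
Change in total bank assets = -€341 billion.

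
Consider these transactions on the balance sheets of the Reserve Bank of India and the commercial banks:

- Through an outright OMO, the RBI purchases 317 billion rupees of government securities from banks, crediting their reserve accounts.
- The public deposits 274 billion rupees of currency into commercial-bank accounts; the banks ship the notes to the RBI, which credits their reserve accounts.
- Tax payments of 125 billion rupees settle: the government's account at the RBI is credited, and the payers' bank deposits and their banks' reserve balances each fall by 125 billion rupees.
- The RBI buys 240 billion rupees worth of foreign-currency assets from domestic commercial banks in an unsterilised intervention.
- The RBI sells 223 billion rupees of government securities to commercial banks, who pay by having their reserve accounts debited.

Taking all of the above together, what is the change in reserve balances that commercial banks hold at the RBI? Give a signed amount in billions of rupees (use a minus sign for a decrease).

RBI balance sheet:
  Assets:      Securities +94B, Foreign assets +240B
  Liabilities: Bank reserves +483B, Currency in circulation −274B, Government deposits +125B
So the change in reserve balances that commercial banks hold at the RBI is +483 billion.

+483 billion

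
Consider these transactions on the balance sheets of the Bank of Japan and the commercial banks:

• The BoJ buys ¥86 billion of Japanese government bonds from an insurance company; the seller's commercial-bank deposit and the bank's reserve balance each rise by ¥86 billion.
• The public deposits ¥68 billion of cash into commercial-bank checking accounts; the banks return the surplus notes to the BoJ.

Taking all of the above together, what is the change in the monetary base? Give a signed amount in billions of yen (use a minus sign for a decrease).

Asset purchase (from non-banks) ¥86 billion: BoJ balance sheet expands → +¥86B.
Currency deposit ¥68 billion: just a shift between currency and reserves — both are base money → 0.
Net: 86 + 0 = +¥86 billion.

+¥86 billion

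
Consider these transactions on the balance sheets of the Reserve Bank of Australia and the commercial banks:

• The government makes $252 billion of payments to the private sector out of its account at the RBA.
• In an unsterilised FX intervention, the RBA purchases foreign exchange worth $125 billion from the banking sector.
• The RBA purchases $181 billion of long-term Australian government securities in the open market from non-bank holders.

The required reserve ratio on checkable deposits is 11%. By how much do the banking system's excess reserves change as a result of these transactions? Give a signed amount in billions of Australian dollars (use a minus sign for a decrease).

Government spending $252 billion: reserves +$252B, deposits +$252B.
FX purchase $125 billion: reserves +$125B, deposits 0.
Asset purchase (from non-banks) $181 billion: reserves +$181B, deposits +$181B.
Totals: Δreserves = +$558B, Δdeposits = +$433B.
Δrequired reserves = 11% × +$433B = +$47.63B.
Δexcess reserves = Δreserves − Δrequired = +$558B − (+$47.63B) = +$510.37 billion.

+$510.37 billion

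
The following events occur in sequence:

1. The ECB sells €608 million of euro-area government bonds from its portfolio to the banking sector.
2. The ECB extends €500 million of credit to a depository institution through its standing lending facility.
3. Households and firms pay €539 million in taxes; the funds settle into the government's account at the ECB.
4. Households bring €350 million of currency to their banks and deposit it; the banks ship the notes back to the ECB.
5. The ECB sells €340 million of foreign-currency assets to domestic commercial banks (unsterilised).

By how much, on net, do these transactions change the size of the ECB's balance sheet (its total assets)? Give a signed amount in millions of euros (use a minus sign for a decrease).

OMO sale (to banks) €608 million: an ECB asset is shed → −€608M.
Discount-window loan €500 million: an ECB asset is acquired → +€500M.
Government account inflow €539 million: only the composition of liabilities changes → 0.
Currency deposit €350 million: only the composition of liabilities changes → 0.
FX sale €340 million: an ECB asset is shed → −€340M.
Net: −608 + 500 + 0 + 0 − 340 = -€448 million.

-€448 million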